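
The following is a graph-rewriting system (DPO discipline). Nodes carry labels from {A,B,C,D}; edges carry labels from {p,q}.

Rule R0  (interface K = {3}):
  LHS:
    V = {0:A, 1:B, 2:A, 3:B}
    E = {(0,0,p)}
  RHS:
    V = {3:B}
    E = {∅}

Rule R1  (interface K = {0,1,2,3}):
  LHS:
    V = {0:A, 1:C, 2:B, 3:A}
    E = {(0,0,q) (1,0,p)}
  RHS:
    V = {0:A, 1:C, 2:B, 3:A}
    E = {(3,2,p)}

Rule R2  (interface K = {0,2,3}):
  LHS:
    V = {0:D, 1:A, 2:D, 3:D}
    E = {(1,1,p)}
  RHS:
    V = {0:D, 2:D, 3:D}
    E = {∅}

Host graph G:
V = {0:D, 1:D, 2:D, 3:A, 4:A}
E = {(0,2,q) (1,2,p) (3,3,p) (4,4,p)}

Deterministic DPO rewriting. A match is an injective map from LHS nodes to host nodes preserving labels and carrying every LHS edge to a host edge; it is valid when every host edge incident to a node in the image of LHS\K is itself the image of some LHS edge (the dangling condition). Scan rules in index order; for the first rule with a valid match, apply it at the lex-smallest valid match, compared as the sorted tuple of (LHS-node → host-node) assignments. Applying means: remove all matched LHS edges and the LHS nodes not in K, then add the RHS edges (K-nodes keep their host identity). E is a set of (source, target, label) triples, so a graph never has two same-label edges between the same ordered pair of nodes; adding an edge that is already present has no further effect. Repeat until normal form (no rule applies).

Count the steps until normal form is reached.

start.  V:5 E:4  edges: 0-q->2 1-p->2 3-p->3 4-p->4
1. fire R2 via {0↦0, 1↦3, 2↦1, 3↦2}  →  V:4 E:3  edges: 0-q->2 1-p->2 4-p->4
2. fire R2 via {0↦0, 1↦4, 2↦1, 3↦2}  →  V:3 E:2  edges: 0-q->2 1-p->2
halt: no rule applies after step 2

Answer: 2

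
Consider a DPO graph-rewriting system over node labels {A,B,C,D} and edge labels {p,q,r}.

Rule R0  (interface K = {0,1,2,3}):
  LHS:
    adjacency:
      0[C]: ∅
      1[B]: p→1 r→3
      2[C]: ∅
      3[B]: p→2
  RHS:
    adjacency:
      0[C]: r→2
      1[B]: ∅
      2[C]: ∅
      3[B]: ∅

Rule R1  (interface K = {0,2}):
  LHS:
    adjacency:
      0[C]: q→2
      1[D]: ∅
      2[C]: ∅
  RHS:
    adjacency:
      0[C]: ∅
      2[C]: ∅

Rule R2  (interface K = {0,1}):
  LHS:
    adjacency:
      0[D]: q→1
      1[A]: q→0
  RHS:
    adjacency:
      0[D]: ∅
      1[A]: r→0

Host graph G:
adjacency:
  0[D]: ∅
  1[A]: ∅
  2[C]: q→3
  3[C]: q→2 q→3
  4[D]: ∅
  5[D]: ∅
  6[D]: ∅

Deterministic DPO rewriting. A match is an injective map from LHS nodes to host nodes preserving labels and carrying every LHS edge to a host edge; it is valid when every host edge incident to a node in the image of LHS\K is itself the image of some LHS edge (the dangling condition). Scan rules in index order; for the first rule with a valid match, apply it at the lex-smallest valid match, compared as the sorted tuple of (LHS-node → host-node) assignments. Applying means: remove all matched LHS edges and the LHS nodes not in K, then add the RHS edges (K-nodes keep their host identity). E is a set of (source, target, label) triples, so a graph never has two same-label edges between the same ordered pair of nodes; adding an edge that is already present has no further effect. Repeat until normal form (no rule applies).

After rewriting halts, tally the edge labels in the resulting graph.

Answer: q:1

Steps:
start.  V:7 E:3  edges: 2-q->3 3-q->2 3-q->3
1. fire R1 via {0↦2, 1↦0, 2↦3}  →  V:6 E:2  edges: 3-q->2 3-q->3
2. fire R1 via {0↦3, 1↦4, 2↦2}  →  V:5 E:1  edges: 3-q->3
normal form: no rule applies after step 2
NF edges: [(3, 3, 'q')]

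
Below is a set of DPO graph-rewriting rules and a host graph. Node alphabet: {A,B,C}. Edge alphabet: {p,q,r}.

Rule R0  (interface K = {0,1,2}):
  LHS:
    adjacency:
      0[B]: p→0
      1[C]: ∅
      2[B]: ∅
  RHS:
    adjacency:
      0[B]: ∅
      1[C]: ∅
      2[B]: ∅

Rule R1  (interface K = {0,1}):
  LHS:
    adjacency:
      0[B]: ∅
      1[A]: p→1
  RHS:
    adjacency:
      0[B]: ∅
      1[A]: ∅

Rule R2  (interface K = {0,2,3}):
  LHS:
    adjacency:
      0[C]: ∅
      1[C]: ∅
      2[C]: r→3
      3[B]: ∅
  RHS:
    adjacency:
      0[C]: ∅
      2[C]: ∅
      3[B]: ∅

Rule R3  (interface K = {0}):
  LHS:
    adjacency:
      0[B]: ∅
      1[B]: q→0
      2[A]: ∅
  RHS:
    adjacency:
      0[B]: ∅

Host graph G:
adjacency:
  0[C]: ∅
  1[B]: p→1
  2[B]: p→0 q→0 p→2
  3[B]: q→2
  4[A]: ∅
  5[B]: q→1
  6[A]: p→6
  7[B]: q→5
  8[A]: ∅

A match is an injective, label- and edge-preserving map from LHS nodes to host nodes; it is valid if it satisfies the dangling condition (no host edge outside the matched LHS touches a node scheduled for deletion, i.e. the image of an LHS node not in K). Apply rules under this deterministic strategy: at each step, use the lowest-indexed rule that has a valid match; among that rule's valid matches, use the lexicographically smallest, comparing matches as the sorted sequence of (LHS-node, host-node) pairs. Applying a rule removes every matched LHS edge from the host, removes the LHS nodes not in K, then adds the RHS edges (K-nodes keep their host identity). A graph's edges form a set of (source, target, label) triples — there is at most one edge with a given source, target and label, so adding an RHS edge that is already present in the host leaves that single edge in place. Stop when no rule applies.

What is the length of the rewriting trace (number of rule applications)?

[0] host  ⇒  9 nodes, 8 edges  {1-p->1 2-p->0 2-q->0 2-p->2 3-q->2 5-q->1 6-p->6 7-q->5}
[1] R0 @ {0↦1, 1↦0, 2↦2}  ⇒  9 nodes, 7 edges  {2-p->0 2-q->0 2-p->2 3-q->2 5-q->1 6-p->6 7-q->5}
[2] R0 @ {0↦2, 1↦0, 2↦1}  ⇒  9 nodes, 6 edges  {2-p->0 2-q->0 3-q->2 5-q->1 6-p->6 7-q->5}
[3] R1 @ {0↦1, 1↦6}  ⇒  9 nodes, 5 edges  {2-p->0 2-q->0 3-q->2 5-q->1 7-q->5}
[4] R3 @ {0↦2, 1↦3, 2↦4}  ⇒  7 nodes, 4 edges  {2-p->0 2-q->0 5-q->1 7-q->5}
[5] R3 @ {0↦5, 1↦7, 2↦6}  ⇒  5 nodes, 3 edges  {2-p->0 2-q->0 5-q->1}
[6] R3 @ {0↦1, 1↦5, 2↦8}  ⇒  3 nodes, 2 edges  {2-p->0 2-q->0}
halt: no rule applies after step 6

Answer: 6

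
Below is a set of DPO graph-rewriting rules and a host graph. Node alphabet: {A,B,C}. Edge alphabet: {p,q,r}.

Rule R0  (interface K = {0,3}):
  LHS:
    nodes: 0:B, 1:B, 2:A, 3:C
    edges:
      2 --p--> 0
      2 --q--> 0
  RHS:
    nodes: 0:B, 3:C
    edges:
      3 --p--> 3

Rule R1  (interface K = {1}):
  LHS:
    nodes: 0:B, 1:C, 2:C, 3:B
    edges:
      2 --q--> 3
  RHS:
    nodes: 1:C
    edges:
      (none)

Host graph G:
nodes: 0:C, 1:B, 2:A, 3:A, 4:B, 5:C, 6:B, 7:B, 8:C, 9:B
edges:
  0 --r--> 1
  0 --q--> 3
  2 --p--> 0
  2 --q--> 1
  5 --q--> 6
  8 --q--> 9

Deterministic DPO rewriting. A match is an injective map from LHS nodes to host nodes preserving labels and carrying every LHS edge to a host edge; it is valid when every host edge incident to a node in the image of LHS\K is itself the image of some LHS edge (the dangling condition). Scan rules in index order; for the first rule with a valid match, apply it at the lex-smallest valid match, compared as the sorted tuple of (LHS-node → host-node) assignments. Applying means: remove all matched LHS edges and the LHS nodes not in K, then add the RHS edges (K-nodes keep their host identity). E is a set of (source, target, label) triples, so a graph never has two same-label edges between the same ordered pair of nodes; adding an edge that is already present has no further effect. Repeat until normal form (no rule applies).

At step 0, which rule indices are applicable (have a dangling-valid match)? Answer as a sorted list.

R0: no valid match — LHS pattern not found
R1: 8 valid matches — {0↦4, 1↦0, 2↦5, 3↦6}, {0↦4, 1↦0, 2↦8, 3↦9}, {0↦4, 1↦5, 2↦8, 3↦9} (+5 more)

Answer: [R1]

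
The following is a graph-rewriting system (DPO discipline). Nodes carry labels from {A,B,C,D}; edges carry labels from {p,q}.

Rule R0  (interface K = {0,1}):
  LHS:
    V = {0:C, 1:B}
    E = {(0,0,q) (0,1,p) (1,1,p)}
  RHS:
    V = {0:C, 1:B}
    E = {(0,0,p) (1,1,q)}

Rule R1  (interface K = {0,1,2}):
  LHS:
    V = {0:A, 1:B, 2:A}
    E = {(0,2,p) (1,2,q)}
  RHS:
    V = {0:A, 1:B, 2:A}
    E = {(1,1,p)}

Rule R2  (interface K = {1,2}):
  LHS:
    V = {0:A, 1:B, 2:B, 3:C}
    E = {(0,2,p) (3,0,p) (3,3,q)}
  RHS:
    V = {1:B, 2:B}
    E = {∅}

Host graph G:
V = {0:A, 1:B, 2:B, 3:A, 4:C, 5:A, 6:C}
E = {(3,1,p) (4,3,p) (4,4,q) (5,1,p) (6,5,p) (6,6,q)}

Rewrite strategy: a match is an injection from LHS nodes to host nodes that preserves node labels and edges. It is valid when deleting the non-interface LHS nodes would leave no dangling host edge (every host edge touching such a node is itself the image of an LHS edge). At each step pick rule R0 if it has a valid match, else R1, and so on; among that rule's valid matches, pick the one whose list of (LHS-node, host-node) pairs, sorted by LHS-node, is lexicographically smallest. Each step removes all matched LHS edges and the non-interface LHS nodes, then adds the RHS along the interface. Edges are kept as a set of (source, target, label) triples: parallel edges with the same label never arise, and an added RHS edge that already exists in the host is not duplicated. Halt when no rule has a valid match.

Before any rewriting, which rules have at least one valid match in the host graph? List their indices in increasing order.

Answer: [R2]

Derivation:
R0: no valid match — LHS pattern not found
R1: no valid match — LHS pattern not found
R2: 2 valid matches — {0↦3, 1↦2, 2↦1, 3↦4}, {0↦5, 1↦2, 2↦1, 3↦6}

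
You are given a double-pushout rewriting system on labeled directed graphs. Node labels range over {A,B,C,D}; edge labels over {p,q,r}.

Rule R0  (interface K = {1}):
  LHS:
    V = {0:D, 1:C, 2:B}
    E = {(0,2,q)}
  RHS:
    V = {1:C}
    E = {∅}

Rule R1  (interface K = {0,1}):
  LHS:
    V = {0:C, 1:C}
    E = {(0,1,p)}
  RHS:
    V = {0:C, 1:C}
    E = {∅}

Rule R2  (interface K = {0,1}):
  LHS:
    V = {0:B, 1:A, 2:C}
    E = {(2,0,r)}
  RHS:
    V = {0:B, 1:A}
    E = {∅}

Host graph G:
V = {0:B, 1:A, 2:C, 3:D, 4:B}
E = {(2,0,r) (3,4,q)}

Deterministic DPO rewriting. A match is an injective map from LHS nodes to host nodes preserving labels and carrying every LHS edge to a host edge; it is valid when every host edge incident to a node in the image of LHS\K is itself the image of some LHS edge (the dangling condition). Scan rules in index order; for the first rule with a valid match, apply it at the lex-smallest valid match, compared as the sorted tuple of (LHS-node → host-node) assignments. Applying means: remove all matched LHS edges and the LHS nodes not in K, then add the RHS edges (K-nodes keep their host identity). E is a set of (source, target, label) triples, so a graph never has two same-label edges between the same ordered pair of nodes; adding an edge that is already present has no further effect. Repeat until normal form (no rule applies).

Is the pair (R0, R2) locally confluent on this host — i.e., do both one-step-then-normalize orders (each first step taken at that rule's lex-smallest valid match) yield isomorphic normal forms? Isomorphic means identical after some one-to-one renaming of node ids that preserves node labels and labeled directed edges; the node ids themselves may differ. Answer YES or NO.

branch R0-first: apply at {0↦3, 1↦2, 2↦4} → |E|=1, then 1 more step(s) → NF |V|=2 |E|=0 V={0:B, 1:A} E=∅
branch R2-first: apply at {0↦0, 1↦1, 2↦2} → |E|=1, then 0 more step(s) → NF |V|=4 |E|=1 V={0:B, 1:A, 3:D, 4:B} E=3-q->4
graphs not isomorphic

Answer: NO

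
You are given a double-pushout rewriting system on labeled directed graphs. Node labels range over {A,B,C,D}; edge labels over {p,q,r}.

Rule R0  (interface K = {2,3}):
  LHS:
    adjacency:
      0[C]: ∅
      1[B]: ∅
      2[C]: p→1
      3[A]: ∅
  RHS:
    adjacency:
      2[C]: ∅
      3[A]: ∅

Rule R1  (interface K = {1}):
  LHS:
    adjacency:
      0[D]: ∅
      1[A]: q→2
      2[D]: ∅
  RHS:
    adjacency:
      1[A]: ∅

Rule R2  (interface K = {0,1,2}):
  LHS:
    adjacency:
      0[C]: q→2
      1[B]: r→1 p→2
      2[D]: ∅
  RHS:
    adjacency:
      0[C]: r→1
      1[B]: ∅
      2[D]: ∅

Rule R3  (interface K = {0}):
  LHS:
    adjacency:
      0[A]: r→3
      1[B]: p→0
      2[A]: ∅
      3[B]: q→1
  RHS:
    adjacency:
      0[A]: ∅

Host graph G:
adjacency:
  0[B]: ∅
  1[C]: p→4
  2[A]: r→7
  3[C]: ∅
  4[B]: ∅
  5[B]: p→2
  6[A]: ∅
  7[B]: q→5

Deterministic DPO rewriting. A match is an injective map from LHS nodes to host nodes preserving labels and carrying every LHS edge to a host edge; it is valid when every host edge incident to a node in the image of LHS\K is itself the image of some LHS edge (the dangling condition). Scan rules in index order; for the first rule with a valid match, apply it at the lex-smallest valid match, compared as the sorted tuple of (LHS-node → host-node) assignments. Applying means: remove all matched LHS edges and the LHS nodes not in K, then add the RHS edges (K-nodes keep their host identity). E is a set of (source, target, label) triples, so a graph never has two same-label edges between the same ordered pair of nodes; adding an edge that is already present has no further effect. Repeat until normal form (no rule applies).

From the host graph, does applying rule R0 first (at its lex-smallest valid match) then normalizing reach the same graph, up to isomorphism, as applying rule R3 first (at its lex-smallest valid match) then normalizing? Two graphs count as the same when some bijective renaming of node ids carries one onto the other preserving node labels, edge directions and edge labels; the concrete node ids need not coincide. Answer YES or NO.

branch R0-first: apply at {0↦3, 1↦4, 2↦1, 3↦2} → |E|=3, then 1 more step(s) → NF |V|=3 |E|=0 V={0:B, 1:C, 2:A} E=∅
branch R3-first: apply at {0↦2, 1↦5, 2↦6, 3↦7} → |E|=1, then 1 more step(s) → NF |V|=3 |E|=0 V={0:B, 1:C, 2:A} E=∅
graphs isomorphic (equal up to label-preserving node renaming)

Answer: YES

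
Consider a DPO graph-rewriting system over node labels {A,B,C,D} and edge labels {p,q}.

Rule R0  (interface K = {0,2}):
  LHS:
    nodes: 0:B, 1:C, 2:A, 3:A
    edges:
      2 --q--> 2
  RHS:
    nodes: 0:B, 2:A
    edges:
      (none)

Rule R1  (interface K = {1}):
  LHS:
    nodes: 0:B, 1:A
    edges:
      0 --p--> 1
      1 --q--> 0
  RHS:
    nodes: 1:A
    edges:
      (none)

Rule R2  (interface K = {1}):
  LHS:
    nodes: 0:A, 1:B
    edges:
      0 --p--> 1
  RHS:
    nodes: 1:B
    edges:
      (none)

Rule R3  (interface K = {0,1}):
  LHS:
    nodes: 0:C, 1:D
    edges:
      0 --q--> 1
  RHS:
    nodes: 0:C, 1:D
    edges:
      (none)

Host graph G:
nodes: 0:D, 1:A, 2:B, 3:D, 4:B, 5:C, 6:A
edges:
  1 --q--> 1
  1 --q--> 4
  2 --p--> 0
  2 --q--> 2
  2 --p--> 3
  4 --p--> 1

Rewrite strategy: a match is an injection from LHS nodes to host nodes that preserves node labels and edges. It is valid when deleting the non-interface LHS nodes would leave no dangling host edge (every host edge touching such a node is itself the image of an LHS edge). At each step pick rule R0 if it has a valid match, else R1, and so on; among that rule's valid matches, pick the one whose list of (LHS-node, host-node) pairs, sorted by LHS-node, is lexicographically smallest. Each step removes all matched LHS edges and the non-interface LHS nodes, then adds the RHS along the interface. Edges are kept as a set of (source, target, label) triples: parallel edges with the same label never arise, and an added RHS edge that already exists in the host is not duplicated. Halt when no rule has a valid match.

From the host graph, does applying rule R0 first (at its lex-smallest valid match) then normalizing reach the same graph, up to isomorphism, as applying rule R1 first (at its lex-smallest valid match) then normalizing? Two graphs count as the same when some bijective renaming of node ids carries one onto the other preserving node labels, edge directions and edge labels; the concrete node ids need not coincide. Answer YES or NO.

Answer: YES

Steps:
branch R0-first: apply at {0↦2, 1↦5, 2↦1, 3↦6} → |E|=5, then 1 more step(s) → NF |V|=4 |E|=3 V={0:D, 1:A, 2:B, 3:D} E=2-p->0 2-q->2 2-p->3
branch R1-first: apply at {0↦4, 1↦1} → |E|=4, then 1 more step(s) → NF |V|=4 |E|=3 V={0:D, 1:A, 2:B, 3:D} E=2-p->0 2-q->2 2-p->3
graphs isomorphic (equal up to label-preserving node renaming)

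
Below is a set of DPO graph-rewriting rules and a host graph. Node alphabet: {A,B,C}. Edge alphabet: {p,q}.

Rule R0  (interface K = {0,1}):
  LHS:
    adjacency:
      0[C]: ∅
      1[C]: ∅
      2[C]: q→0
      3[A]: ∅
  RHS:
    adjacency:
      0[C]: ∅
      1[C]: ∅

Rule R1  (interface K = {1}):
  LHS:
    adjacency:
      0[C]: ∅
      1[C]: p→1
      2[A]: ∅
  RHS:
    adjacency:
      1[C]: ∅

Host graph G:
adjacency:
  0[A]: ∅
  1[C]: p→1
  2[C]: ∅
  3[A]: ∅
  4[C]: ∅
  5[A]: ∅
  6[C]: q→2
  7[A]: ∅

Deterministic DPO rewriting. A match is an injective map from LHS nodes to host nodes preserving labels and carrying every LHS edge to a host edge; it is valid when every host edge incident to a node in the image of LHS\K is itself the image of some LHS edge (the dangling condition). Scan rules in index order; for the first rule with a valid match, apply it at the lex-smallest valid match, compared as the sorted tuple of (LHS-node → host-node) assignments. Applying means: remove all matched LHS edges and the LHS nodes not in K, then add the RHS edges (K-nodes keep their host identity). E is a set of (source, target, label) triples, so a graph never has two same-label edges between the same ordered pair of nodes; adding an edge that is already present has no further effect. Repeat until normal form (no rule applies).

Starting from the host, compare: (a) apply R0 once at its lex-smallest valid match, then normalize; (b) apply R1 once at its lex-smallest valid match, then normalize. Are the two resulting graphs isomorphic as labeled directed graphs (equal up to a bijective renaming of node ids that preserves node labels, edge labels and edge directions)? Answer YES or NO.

Answer: YES

Rewrite trace:
branch R0-first: apply at {0↦2, 1↦1, 2↦6, 3↦0} → |E|=1, then 1 more step(s) → NF |V|=4 |E|=0 V={1:C, 4:C, 5:A, 7:A} E=∅
branch R1-first: apply at {0↦4, 1↦1, 2↦0} → |E|=1, then 1 more step(s) → NF |V|=4 |E|=0 V={1:C, 2:C, 5:A, 7:A} E=∅
graphs isomorphic (equal up to label-preserving node renaming)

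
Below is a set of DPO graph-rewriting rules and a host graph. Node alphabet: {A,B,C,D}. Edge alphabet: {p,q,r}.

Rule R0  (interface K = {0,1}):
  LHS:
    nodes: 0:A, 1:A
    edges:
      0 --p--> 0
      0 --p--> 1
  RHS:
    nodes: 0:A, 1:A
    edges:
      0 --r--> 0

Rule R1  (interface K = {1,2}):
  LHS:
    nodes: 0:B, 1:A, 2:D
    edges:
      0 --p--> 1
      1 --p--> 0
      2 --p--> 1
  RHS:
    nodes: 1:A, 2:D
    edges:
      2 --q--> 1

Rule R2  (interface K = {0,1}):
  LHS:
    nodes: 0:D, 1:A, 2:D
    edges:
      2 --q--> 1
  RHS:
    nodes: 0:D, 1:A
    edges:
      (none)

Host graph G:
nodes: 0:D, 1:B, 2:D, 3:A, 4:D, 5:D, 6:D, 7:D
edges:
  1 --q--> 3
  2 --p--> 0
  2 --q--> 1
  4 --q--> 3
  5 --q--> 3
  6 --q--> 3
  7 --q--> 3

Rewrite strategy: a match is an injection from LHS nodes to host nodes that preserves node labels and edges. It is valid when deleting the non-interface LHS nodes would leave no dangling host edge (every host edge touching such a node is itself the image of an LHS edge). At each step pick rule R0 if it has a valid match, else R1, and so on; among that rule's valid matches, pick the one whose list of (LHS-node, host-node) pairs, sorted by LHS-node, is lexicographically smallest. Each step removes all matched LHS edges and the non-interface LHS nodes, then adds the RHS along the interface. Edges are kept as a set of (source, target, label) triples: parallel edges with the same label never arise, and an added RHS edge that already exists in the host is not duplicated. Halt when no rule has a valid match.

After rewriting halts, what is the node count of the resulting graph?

Answer: 4

Derivation:
initial: |V|=8 |E|=7  E = 1-q->3 2-p->0 2-q->1 4-q->3 5-q->3 6-q->3 7-q->3
step 1: apply R2 at {0↦0, 1↦3, 2↦4}  → |V|=7 |E|=6  E = 1-q->3 2-p->0 2-q->1 5-q->3 6-q->3 7-q->3
step 2: apply R2 at {0↦0, 1↦3, 2↦5}  → |V|=6 |E|=5  E = 1-q->3 2-p->0 2-q->1 6-q->3 7-q->3
step 3: apply R2 at {0↦0, 1↦3, 2↦6}  → |V|=5 |E|=4  E = 1-q->3 2-p->0 2-q->1 7-q->3
step 4: apply R2 at {0↦0, 1↦3, 2↦7}  → |V|=4 |E|=3  E = 1-q->3 2-p->0 2-q->1
final graph: no rule applies after step 4
NF nodes: {0:D, 1:B, 2:D, 3:A}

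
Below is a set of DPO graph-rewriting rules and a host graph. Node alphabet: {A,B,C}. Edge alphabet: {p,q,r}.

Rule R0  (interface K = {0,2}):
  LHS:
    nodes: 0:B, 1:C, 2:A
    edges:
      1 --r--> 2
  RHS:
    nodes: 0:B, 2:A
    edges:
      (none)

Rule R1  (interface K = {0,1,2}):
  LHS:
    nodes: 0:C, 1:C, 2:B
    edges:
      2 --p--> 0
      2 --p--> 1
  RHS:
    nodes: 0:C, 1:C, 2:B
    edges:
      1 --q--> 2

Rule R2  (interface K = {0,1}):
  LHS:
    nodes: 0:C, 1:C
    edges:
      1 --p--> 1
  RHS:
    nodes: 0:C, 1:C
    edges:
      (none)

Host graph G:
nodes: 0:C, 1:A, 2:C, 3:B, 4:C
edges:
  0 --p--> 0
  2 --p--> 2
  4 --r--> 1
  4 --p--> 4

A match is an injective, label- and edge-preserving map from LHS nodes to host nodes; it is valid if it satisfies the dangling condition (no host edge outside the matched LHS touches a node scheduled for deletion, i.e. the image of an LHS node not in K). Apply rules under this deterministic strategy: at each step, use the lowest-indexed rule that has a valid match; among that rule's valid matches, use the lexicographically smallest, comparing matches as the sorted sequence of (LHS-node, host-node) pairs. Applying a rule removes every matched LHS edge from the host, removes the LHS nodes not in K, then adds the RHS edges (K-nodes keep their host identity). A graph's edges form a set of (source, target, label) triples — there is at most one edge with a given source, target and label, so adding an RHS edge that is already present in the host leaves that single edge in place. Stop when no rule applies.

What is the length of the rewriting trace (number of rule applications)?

[0] host  ⇒  5 nodes, 4 edges  {0-p->0 2-p->2 4-r->1 4-p->4}
[1] R2 @ {0↦0, 1↦2}  ⇒  5 nodes, 3 edges  {0-p->0 4-r->1 4-p->4}
[2] R2 @ {0↦0, 1↦4}  ⇒  5 nodes, 2 edges  {0-p->0 4-r->1}
[3] R0 @ {0↦3, 1↦4, 2↦1}  ⇒  4 nodes, 1 edges  {0-p->0}
[4] R2 @ {0↦2, 1↦0}  ⇒  4 nodes, 0 edges  {∅}
normal form: no rule applies after step 4

Answer: 4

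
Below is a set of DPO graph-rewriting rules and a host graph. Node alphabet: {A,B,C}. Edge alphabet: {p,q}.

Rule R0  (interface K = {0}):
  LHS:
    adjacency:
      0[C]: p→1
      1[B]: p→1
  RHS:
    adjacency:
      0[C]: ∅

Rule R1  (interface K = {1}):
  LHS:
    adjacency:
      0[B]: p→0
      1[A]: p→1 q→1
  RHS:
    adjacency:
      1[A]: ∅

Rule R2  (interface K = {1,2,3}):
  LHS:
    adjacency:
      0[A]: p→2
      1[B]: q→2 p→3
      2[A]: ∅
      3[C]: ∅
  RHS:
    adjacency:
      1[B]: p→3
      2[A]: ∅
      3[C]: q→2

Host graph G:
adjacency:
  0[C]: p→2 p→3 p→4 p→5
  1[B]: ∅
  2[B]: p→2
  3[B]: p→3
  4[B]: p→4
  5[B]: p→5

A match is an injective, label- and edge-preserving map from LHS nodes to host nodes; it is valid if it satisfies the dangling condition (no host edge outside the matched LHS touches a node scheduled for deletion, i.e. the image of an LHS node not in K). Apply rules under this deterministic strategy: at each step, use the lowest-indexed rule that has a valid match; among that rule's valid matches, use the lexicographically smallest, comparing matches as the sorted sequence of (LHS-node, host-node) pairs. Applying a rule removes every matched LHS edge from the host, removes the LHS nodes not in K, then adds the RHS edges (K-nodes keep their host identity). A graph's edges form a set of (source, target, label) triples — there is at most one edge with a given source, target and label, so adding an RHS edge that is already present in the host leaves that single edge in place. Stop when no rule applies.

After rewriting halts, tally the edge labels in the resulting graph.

initial: |V|=6 |E|=8  E = 0-p->2 0-p->3 0-p->4 0-p->5 2-p->2 3-p->3 4-p->4 5-p->5
step 1: apply R0 at {0↦0, 1↦2}  → |V|=5 |E|=6  E = 0-p->3 0-p->4 0-p->5 3-p->3 4-p->4 5-p->5
step 2: apply R0 at {0↦0, 1↦3}  → |V|=4 |E|=4  E = 0-p->4 0-p->5 4-p->4 5-p->5
step 3: apply R0 at {0↦0, 1↦4}  → |V|=3 |E|=2  E = 0-p->5 5-p->5
step 4: apply R0 at {0↦0, 1↦5}  → |V|=2 |E|=0  E = ∅
final graph: no rule applies after step 4
NF edges: []

Answer: (no edges)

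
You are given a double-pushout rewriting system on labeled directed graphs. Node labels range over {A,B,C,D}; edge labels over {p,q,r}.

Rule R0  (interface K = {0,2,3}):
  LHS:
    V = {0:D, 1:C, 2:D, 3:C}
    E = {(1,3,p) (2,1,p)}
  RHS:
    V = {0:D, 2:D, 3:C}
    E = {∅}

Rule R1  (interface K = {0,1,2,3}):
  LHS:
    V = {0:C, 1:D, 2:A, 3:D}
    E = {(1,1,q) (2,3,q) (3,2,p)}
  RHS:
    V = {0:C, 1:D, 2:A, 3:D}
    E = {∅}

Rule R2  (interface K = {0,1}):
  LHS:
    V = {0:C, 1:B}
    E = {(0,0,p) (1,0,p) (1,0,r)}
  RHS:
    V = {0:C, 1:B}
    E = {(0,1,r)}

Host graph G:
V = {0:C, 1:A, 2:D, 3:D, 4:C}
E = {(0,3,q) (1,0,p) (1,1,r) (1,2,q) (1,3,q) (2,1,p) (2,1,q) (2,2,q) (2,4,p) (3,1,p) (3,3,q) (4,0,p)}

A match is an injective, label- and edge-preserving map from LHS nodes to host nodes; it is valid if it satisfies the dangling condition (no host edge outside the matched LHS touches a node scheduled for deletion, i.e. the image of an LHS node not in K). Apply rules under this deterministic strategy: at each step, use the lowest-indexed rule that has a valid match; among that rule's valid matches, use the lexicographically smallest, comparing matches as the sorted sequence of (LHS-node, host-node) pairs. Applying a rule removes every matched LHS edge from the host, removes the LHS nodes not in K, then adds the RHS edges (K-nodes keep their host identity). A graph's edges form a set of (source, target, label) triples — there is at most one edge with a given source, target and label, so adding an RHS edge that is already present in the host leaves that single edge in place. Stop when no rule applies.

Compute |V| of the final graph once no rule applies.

initial: |V|=5 |E|=12  E = 0-q->3 1-p->0 1-r->1 1-q->2 1-q->3 2-p->1 2-q->1 2-q->2 2-p->4 3-p->1 3-q->3 4-p->0
step 1: apply R0 at {0↦3, 1↦4, 2↦2, 3↦0}  → |V|=4 |E|=10  E = 0-q->3 1-p->0 1-r->1 1-q->2 1-q->3 2-p->1 2-q->1 2-q->2 3-p->1 3-q->3
step 2: apply R1 at {0↦0, 1↦2, 2↦1, 3↦3}  → |V|=4 |E|=7  E = 0-q->3 1-p->0 1-r->1 1-q->2 2-p->1 2-q->1 3-q->3
step 3: apply R1 at {0↦0, 1↦3, 2↦1, 3↦2}  → |V|=4 |E|=4  E = 0-q->3 1-p->0 1-r->1 2-q->1
normal form: no rule applies after step 3
NF nodes: {0:C, 1:A, 2:D, 3:D}

Answer: 4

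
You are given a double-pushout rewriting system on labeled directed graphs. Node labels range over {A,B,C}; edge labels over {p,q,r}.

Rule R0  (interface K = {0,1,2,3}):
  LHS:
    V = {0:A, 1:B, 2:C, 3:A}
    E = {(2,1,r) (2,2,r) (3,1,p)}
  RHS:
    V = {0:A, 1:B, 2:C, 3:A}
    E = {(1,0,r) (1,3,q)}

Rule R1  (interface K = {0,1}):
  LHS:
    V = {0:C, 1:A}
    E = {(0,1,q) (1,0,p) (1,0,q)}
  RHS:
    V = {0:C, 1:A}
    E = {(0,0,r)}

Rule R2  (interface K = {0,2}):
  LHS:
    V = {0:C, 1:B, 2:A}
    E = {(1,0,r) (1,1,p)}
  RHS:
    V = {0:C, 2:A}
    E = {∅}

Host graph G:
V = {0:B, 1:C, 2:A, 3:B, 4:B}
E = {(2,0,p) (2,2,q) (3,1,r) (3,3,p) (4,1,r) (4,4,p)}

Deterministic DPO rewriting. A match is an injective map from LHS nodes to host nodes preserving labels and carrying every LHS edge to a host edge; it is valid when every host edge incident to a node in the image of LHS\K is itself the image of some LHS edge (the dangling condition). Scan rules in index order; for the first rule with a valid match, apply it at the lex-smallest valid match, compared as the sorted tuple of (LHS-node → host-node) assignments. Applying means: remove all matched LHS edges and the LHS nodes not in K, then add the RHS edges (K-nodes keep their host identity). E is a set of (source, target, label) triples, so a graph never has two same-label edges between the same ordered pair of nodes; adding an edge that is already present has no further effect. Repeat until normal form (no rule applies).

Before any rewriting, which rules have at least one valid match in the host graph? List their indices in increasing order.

R0: no valid match — LHS pattern not found
R1: no valid match — LHS pattern not found
R2: 2 valid matches — {0↦1, 1↦3, 2↦2}, {0↦1, 1↦4, 2↦2}

Answer: [R2]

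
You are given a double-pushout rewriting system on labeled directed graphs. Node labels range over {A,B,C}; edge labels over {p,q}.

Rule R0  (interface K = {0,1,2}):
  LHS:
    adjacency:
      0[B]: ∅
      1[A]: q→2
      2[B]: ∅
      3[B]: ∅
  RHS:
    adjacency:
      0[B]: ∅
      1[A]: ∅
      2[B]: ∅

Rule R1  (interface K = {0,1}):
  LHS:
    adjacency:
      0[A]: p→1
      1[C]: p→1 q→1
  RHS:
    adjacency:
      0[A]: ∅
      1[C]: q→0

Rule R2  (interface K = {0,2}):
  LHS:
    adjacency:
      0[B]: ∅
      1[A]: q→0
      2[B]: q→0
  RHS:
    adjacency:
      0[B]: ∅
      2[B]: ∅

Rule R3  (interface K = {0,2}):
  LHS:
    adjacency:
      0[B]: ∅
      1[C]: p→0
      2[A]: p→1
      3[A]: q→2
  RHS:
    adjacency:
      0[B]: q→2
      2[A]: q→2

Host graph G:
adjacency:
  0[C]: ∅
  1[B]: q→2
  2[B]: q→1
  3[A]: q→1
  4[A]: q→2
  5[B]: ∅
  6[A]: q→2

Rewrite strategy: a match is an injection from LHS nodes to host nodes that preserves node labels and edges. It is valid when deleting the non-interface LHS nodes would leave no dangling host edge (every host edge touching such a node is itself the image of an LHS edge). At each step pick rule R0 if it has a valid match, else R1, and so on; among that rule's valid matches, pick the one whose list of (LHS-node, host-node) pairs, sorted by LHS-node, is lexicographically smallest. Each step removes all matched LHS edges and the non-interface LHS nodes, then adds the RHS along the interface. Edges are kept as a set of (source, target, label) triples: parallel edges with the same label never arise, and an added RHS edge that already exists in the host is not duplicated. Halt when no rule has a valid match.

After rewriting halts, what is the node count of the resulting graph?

start.  V:7 E:5  edges: 1-q->2 2-q->1 3-q->1 4-q->2 6-q->2
1. fire R0 via {0↦1, 1↦4, 2↦2, 3↦5}  →  V:6 E:4  edges: 1-q->2 2-q->1 3-q->1 6-q->2
2. fire R2 via {0↦1, 1↦3, 2↦2}  →  V:5 E:2  edges: 1-q->2 6-q->2
3. fire R2 via {0↦2, 1↦6, 2↦1}  →  V:4 E:0  edges: ∅
final graph: no rule applies after step 3
NF nodes: {0:C, 1:B, 2:B, 4:A}

Answer: 4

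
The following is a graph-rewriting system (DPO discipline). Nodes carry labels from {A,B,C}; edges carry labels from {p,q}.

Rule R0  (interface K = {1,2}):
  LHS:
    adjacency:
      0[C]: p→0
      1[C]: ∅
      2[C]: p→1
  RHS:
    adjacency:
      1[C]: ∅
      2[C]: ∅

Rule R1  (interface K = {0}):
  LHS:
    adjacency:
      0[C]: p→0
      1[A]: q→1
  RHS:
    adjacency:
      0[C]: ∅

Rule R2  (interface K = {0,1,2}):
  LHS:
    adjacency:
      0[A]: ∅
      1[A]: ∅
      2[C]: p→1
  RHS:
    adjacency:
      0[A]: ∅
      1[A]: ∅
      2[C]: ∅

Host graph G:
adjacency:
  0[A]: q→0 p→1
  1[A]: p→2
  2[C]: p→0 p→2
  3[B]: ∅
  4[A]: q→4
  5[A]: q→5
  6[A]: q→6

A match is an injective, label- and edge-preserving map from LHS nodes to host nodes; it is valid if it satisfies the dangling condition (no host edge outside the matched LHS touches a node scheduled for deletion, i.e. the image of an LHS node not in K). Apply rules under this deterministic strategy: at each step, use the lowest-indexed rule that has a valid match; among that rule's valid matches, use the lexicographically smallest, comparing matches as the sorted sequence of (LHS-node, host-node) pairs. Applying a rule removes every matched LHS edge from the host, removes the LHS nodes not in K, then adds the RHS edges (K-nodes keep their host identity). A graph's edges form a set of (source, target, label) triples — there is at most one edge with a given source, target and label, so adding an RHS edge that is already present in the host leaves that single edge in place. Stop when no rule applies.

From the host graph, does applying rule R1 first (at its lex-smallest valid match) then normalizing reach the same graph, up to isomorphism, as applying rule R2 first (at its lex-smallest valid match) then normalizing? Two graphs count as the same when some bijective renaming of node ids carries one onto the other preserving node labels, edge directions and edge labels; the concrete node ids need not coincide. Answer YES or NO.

Answer: YES

Rewrite trace:
branch R1-first: apply at {0↦2, 1↦4} → |E|=6, then 1 more step(s) → NF |V|=6 |E|=5 V={0:A, 1:A, 2:C, 3:B, 5:A, 6:A} E=0-q->0 0-p->1 1-p->2 5-q->5 6-q->6
branch R2-first: apply at {0↦1, 1↦0, 2↦2} → |E|=7, then 1 more step(s) → NF |V|=6 |E|=5 V={0:A, 1:A, 2:C, 3:B, 5:A, 6:A} E=0-q->0 0-p->1 1-p->2 5-q->5 6-q->6
graphs isomorphic (equal up to label-preserving node renaming)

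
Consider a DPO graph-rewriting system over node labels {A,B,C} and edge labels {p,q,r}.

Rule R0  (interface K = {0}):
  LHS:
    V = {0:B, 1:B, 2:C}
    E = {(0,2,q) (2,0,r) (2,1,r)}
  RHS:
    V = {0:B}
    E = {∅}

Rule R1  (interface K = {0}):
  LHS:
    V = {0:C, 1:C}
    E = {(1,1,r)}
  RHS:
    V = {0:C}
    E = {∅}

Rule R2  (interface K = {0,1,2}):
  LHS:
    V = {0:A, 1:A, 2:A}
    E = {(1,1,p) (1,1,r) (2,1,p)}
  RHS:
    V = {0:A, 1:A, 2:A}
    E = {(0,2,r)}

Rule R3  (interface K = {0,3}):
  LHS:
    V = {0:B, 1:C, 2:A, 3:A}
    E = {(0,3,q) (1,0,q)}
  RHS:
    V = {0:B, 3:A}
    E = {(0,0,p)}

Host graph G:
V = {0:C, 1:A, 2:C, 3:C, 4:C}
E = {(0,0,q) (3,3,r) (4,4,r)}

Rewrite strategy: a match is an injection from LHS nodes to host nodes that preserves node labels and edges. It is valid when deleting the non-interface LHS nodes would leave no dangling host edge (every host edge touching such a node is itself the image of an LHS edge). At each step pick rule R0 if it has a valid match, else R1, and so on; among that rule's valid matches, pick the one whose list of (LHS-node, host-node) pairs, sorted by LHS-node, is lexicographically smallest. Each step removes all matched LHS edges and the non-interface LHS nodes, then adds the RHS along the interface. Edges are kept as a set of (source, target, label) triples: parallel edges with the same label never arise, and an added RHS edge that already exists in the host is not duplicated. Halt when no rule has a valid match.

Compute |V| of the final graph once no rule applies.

initial: |V|=5 |E|=3  E = 0-q->0 3-r->3 4-r->4
step 1: apply R1 at {0↦0, 1↦3}  → |V|=4 |E|=2  E = 0-q->0 4-r->4
step 2: apply R1 at {0↦0, 1↦4}  → |V|=3 |E|=1  E = 0-q->0
normal form: no rule applies after step 2
NF nodes: {0:C, 1:A, 2:C}

Answer: 3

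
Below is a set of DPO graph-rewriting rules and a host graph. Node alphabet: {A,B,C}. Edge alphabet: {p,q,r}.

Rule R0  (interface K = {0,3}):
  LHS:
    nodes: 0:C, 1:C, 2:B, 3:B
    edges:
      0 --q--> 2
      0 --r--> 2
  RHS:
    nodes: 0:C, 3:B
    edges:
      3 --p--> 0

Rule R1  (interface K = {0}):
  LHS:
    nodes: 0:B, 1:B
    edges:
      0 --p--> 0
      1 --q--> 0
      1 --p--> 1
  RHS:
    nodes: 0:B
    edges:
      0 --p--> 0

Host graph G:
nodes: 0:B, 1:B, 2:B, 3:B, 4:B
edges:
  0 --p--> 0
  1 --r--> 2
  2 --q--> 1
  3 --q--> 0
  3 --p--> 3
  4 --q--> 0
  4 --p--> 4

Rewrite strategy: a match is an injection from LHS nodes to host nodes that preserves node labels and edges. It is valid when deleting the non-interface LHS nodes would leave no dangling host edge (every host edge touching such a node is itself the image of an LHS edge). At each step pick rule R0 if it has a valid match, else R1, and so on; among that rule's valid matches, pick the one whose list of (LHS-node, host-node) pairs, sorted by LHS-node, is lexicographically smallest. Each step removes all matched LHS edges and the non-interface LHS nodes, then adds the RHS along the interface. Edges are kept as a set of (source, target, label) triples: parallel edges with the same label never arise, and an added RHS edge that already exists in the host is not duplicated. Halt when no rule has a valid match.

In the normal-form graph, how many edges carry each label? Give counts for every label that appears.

[0] host  ⇒  5 nodes, 7 edges  {0-p->0 1-r->2 2-q->1 3-q->0 3-p->3 4-q->0 4-p->4}
[1] R1 @ {0↦0, 1↦3}  ⇒  4 nodes, 5 edges  {0-p->0 1-r->2 2-q->1 4-q->0 4-p->4}
[2] R1 @ {0↦0, 1↦4}  ⇒  3 nodes, 3 edges  {0-p->0 1-r->2 2-q->1}
halt: no rule applies after step 2
NF edges: [(0, 0, 'p'), (1, 2, 'r'), (2, 1, 'q')]

Answer: p:1 q:1 r:1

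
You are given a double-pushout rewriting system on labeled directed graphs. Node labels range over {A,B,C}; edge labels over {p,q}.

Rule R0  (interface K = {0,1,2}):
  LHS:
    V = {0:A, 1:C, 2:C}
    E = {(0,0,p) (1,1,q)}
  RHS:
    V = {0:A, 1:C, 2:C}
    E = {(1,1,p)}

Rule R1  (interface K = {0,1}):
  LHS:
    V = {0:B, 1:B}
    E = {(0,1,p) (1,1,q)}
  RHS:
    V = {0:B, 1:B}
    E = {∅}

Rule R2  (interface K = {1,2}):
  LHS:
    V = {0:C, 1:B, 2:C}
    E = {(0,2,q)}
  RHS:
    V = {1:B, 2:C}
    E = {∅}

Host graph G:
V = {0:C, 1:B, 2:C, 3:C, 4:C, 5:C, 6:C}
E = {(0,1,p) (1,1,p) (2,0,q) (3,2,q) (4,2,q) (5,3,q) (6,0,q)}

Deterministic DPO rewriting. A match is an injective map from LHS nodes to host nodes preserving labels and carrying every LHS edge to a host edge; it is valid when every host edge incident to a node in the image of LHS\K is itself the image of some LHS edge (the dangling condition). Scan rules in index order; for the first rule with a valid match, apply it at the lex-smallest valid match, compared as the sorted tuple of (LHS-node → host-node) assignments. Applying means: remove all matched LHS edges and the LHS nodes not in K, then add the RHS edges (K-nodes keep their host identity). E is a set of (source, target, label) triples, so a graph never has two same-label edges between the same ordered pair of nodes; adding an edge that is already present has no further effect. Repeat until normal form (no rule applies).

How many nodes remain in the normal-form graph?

Answer: 2

Steps:
[0] host  ⇒  7 nodes, 7 edges  {0-p->1 1-p->1 2-q->0 3-q->2 4-q->2 5-q->3 6-q->0}
[1] R2 @ {0↦4, 1↦1, 2↦2}  ⇒  6 nodes, 6 edges  {0-p->1 1-p->1 2-q->0 3-q->2 5-q->3 6-q->0}
[2] R2 @ {0↦5, 1↦1, 2↦3}  ⇒  5 nodes, 5 edges  {0-p->1 1-p->1 2-q->0 3-q->2 6-q->0}
[3] R2 @ {0↦3, 1↦1, 2↦2}  ⇒  4 nodes, 4 edges  {0-p->1 1-p->1 2-q->0 6-q->0}
[4] R2 @ {0↦2, 1↦1, 2↦0}  ⇒  3 nodes, 3 edges  {0-p->1 1-p->1 6-q->0}
[5] R2 @ {0↦6, 1↦1, 2↦0}  ⇒  2 nodes, 2 edges  {0-p->1 1-p->1}
halt: no rule applies after step 5
NF nodes: {0:C, 1:B}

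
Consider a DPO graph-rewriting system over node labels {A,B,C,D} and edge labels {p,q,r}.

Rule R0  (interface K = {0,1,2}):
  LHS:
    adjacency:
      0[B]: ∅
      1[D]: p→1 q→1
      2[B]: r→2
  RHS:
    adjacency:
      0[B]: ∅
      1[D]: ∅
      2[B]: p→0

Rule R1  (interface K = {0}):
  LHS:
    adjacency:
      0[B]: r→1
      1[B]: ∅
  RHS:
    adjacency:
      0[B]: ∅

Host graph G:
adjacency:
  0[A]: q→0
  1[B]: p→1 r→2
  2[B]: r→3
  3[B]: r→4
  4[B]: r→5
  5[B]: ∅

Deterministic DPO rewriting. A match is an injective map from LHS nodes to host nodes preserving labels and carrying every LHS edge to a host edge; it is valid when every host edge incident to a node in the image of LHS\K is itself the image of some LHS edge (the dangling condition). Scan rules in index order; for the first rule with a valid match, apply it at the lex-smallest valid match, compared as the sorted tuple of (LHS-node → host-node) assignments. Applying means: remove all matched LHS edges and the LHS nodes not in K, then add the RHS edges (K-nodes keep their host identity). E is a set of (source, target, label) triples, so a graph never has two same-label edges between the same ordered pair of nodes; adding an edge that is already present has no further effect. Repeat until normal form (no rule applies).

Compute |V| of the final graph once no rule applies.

start.  V:6 E:6  edges: 0-q->0 1-p->1 1-r->2 2-r->3 3-r->4 4-r->5
1. fire R1 via {0↦4, 1↦5}  →  V:5 E:5  edges: 0-q->0 1-p->1 1-r->2 2-r->3 3-r->4
2. fire R1 via {0↦3, 1↦4}  →  V:4 E:4  edges: 0-q->0 1-p->1 1-r->2 2-r->3
3. fire R1 via {0↦2, 1↦3}  →  V:3 E:3  edges: 0-q->0 1-p->1 1-r->2
4. fire R1 via {0↦1, 1↦2}  →  V:2 E:2  edges: 0-q->0 1-p->1
normal form: no rule applies after step 4
NF nodes: {0:A, 1:B}

Answer: 2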